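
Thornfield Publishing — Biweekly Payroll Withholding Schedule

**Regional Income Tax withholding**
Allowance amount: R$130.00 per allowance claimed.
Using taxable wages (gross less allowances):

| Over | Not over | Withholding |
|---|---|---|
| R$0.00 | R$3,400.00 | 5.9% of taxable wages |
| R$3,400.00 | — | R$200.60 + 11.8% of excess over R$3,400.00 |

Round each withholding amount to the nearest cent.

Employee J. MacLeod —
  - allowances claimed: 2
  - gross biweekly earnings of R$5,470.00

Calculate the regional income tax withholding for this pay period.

R$414.18

Regional Income Tax: taxable = R$5,470.00 − 2×R$130.00 = R$5,210.00
  R$200.60 + 11.8% × (R$5,210.00 − R$3,400.00) = R$200.60 + 11.8% × R$1,810.00 = R$414.18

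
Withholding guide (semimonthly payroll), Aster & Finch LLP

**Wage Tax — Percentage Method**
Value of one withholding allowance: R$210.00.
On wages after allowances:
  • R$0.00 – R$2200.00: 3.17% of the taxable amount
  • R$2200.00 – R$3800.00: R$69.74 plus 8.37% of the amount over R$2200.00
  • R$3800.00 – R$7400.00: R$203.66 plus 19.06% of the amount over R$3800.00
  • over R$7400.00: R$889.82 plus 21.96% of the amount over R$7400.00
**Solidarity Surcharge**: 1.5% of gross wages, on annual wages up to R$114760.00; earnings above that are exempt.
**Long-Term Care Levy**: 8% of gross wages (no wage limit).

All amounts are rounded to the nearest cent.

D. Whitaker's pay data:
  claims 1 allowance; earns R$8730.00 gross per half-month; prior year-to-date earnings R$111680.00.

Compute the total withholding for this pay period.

Wage Tax: taxable = R$8730.00 − 1×R$210.00 = R$8520.00
  R$889.82 + 21.96% × (R$8520.00 − R$7400.00) = R$889.82 + 21.96% × R$1120.00 = R$1135.77
Solidarity Surcharge: cap R$114760.00 − YTD R$111680.00 = R$3080.00 subject; 1.5% × R$3080.00 = R$46.20
Long-Term Care Levy: 8% × R$8730.00 = R$698.40
Total: R$1135.77 + R$46.20 + R$698.40 = R$1880.37

R$1880.37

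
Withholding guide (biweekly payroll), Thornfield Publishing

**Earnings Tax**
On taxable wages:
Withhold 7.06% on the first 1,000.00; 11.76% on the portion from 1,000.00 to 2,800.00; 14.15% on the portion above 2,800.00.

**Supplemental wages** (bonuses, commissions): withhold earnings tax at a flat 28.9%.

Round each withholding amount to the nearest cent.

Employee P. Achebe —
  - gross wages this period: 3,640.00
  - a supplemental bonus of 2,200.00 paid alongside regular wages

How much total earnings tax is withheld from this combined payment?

Earnings Tax: taxable = 3,640.00
  282.28 + 14.15% × (3,640.00 − 2,800.00) = 282.28 + 14.15% × 840.00 = 401.14
Supplemental (28.9% flat on bonus): 28.9% × 2,200.00 = 635.80
Total earnings tax: 401.14 + 635.80 = 1,036.94

1,036.94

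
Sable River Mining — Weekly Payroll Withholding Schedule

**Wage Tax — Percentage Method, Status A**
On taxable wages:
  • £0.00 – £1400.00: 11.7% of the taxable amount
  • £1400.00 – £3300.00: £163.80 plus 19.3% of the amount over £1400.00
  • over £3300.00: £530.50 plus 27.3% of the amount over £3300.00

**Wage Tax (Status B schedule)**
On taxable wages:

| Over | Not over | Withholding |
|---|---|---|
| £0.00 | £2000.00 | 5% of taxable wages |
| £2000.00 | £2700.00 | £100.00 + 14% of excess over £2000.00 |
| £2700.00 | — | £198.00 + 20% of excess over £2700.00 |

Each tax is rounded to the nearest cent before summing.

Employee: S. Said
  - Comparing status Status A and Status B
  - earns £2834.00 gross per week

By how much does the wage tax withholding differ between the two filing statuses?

Wage Tax (Status A): taxable = £2834.00
  £163.80 + 19.3% × (£2834.00 − £1400.00) = £163.80 + 19.3% × £1434.00 = £440.56
Wage Tax (Status B): taxable = £2834.00
  £198.00 + 20% × (£2834.00 − £2700.00) = £198.00 + 20% × £134.00 = £224.80
Difference: |£440.56 − £224.80| = £215.76 (higher under Status A)

£215.76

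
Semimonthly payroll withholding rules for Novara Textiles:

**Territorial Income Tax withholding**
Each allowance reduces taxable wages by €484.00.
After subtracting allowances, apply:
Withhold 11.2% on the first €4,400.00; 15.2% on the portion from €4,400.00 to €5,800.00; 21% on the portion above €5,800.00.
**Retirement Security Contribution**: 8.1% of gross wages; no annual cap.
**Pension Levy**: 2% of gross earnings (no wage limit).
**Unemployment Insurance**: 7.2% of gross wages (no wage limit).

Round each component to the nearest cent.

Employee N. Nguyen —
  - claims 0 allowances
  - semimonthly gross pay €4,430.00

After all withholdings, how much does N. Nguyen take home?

Territorial Income Tax: taxable = €4,430.00
  €492.80 + 15.2% × (€4,430.00 − €4,400.00) = €492.80 + 15.2% × €30.00 = €497.36
Retirement Security Contribution: 8.1% × €4,430.00 = €358.83
Pension Levy: 2% × €4,430.00 = €88.60
Unemployment Insurance: 7.2% × €4,430.00 = €318.96
Total withheld: €497.36 + €358.83 + €88.60 + €318.96 = €1,263.75
Net pay: €4,430.00 − €1,263.75 = €3,166.25

€3,166.25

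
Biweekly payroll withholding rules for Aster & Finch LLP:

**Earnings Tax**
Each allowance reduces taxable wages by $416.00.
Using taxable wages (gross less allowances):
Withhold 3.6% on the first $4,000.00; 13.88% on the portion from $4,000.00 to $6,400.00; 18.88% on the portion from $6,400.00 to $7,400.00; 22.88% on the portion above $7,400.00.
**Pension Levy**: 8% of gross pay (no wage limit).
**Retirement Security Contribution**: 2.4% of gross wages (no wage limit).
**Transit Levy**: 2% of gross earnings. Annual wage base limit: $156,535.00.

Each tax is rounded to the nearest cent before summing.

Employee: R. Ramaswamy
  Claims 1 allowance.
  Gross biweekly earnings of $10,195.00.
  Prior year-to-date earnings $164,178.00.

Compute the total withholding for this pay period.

$2,270.52

Earnings Tax: taxable = $10,195.00 − 1×$416.00 = $9,779.00
  $665.92 + 22.88% × ($9,779.00 − $7,400.00) = $665.92 + 22.88% × $2,379.00 = $1,210.24
Pension Levy: 8% × $10,195.00 = $815.60
Retirement Security Contribution: 2.4% × $10,195.00 = $244.68
Transit Levy: YTD $164,178.00 ≥ cap $156,535.00 → $0.00
Total: $1,210.24 + $815.60 + $244.68 + $0.00 = $2,270.52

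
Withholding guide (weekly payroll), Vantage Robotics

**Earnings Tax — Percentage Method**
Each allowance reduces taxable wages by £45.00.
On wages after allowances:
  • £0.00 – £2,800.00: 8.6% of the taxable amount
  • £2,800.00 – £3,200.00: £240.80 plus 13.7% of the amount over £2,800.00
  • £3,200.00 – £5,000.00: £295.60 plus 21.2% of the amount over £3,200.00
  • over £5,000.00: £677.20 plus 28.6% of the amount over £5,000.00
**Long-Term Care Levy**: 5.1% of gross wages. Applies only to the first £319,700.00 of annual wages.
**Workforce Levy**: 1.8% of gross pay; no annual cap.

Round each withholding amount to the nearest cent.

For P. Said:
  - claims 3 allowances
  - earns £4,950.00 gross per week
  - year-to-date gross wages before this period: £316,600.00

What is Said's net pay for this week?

£4,064.82

Earnings Tax: taxable = £4,950.00 − 3×£45.00 = £4,815.00
  £295.60 + 21.2% × (£4,815.00 − £3,200.00) = £295.60 + 21.2% × £1,615.00 = £637.98
Long-Term Care Levy: cap £319,700.00 − YTD £316,600.00 = £3,100.00 subject; 5.1% × £3,100.00 = £158.10
Workforce Levy: 1.8% × £4,950.00 = £89.10
Total withheld: £637.98 + £158.10 + £89.10 = £885.18
Net pay: £4,950.00 − £885.18 = £4,064.82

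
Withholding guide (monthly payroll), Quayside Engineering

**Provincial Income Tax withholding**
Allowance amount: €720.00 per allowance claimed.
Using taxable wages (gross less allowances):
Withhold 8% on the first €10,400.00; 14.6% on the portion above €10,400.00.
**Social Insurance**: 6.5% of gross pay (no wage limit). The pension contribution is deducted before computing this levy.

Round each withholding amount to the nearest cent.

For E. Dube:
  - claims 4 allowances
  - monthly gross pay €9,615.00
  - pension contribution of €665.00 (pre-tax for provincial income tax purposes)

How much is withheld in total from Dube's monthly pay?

€1,067.35

Provincial Income Tax: taxable = €9,615.00 − €665.00 − 4×€720.00 = €6,070.00
  8% × €6,070.00 = €485.60
Social Insurance: 6.5% × €8,950.00 = €581.75
Total: €485.60 + €581.75 = €1,067.35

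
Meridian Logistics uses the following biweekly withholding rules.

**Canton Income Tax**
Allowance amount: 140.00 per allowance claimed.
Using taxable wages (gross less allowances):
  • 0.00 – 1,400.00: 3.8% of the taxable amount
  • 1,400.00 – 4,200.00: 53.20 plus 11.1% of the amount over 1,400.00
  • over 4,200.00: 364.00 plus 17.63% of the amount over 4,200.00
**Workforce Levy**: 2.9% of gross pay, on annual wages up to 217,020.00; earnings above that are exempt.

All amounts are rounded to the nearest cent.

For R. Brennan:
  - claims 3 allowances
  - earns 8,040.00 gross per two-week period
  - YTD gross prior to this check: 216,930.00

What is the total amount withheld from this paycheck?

969.56

Canton Income Tax: taxable = 8,040.00 − 3×140.00 = 7,620.00
  364.00 + 17.63% × (7,620.00 − 4,200.00) = 364.00 + 17.63% × 3,420.00 = 966.95
Workforce Levy: cap 217,020.00 − YTD 216,930.00 = 90.00 subject; 2.9% × 90.00 = 2.61
Total: 966.95 + 2.61 = 969.56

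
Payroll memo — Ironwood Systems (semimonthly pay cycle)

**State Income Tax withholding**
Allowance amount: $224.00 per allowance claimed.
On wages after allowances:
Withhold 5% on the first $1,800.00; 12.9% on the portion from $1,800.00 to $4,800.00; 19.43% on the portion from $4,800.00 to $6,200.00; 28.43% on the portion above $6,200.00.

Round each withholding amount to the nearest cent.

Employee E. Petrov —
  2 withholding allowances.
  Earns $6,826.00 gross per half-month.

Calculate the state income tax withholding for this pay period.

State Income Tax: taxable = $6,826.00 − 2×$224.00 = $6,378.00
  $749.02 + 28.43% × ($6,378.00 − $6,200.00) = $749.02 + 28.43% × $178.00 = $799.63

$799.63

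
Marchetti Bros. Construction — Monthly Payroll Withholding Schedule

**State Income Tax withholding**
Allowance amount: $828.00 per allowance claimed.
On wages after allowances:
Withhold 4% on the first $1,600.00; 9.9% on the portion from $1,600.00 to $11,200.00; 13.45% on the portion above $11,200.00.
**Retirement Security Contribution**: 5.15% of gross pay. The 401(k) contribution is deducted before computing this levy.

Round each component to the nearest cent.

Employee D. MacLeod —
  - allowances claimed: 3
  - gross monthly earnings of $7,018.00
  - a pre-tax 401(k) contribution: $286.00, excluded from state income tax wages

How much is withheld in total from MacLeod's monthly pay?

$672.85

State Income Tax: taxable = $7,018.00 − $286.00 − 3×$828.00 = $4,248.00
  $64.00 + 9.9% × ($4,248.00 − $1,600.00) = $64.00 + 9.9% × $2,648.00 = $326.15
Retirement Security Contribution: 5.15% × $6,732.00 = $346.70
Total: $326.15 + $346.70 = $672.85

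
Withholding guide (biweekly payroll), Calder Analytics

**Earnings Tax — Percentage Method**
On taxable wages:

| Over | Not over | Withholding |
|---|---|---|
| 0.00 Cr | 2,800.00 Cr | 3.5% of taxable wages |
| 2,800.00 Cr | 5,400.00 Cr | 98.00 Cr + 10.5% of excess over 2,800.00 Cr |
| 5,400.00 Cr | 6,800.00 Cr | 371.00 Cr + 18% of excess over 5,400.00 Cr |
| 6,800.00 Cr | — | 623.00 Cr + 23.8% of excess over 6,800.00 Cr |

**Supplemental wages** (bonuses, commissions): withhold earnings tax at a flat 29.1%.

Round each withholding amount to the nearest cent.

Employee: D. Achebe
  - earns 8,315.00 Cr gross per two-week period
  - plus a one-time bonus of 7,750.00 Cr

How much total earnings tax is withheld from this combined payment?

3,238.82 Cr

Earnings Tax: taxable = 8,315.00 Cr
  623.00 Cr + 23.8% × (8,315.00 Cr − 6,800.00 Cr) = 623.00 Cr + 23.8% × 1,515.00 Cr = 983.57 Cr
Supplemental (29.1% flat on bonus): 29.1% × 7,750.00 Cr = 2,255.25 Cr
Total earnings tax: 983.57 Cr + 2,255.25 Cr = 3,238.82 Cr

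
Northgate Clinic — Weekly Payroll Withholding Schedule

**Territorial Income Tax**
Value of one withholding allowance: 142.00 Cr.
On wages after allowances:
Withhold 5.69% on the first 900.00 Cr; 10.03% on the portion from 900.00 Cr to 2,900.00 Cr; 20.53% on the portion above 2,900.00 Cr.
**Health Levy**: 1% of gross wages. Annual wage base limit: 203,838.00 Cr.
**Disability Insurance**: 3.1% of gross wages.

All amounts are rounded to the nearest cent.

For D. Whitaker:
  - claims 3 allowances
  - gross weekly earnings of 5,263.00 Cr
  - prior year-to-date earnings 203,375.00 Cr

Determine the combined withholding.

Territorial Income Tax: taxable = 5,263.00 Cr − 3×142.00 Cr = 4,837.00 Cr
  251.81 Cr + 20.53% × (4,837.00 Cr − 2,900.00 Cr) = 251.81 Cr + 20.53% × 1,937.00 Cr = 649.48 Cr
Health Levy: cap 203,838.00 Cr − YTD 203,375.00 Cr = 463.00 Cr subject; 1% × 463.00 Cr = 4.63 Cr
Disability Insurance: 3.1% × 5,263.00 Cr = 163.15 Cr
Total: 649.48 Cr + 4.63 Cr + 163.15 Cr = 817.26 Cr

817.26 Cr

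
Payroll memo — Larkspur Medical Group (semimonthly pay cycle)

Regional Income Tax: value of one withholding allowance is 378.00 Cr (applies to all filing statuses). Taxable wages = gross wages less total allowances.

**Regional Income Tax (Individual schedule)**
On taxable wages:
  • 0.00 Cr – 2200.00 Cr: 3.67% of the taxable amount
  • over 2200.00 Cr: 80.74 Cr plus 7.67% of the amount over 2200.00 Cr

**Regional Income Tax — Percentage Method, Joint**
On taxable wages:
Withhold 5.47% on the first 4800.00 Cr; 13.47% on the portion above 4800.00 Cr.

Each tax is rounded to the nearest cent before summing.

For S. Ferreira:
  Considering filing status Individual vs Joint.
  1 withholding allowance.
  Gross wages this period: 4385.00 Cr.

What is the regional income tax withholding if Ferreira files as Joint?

Regional Income Tax (Joint): taxable = 4385.00 Cr − 1×378.00 Cr = 4007.00 Cr
  5.47% × 4007.00 Cr = 219.18 Cr

219.18 Cr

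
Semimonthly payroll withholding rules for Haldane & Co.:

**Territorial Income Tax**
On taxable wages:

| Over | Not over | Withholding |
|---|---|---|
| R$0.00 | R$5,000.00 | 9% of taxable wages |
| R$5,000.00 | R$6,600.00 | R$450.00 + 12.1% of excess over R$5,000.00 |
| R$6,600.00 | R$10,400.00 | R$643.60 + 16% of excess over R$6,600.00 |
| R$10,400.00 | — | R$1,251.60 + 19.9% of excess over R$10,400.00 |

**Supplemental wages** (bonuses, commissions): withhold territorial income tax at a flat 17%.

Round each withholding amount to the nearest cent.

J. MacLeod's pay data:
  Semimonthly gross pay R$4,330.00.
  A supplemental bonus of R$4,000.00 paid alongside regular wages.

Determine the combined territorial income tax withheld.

R$1,069.70

Territorial Income Tax: taxable = R$4,330.00
  9% × R$4,330.00 = R$389.70
Supplemental (17% flat on bonus): 17% × R$4,000.00 = R$680.00
Total territorial income tax: R$389.70 + R$680.00 = R$1,069.70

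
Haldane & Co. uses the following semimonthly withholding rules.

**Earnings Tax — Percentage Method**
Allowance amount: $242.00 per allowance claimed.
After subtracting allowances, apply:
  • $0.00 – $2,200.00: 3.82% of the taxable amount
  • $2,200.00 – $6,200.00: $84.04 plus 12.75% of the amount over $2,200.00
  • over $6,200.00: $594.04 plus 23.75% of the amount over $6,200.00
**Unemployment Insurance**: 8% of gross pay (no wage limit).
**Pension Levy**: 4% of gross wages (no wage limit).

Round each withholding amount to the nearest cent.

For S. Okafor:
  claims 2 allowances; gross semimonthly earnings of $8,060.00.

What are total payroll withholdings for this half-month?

$1,888.04

Earnings Tax: taxable = $8,060.00 − 2×$242.00 = $7,576.00
  $594.04 + 23.75% × ($7,576.00 − $6,200.00) = $594.04 + 23.75% × $1,376.00 = $920.84
Unemployment Insurance: 8% × $8,060.00 = $644.80
Pension Levy: 4% × $8,060.00 = $322.40
Total: $920.84 + $644.80 + $322.40 = $1,888.04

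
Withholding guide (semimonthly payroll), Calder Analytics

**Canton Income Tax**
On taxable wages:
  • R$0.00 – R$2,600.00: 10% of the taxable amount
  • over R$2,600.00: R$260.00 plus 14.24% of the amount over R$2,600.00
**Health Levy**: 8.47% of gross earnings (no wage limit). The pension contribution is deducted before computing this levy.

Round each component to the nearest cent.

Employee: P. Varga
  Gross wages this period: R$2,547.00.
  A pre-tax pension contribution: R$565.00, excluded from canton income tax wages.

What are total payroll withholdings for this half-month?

R$366.08

Canton Income Tax: taxable = R$2,547.00 − R$565.00 = R$1,982.00
  10% × R$1,982.00 = R$198.20
Health Levy: 8.47% × R$1,982.00 = R$167.88
Total: R$198.20 + R$167.88 = R$366.08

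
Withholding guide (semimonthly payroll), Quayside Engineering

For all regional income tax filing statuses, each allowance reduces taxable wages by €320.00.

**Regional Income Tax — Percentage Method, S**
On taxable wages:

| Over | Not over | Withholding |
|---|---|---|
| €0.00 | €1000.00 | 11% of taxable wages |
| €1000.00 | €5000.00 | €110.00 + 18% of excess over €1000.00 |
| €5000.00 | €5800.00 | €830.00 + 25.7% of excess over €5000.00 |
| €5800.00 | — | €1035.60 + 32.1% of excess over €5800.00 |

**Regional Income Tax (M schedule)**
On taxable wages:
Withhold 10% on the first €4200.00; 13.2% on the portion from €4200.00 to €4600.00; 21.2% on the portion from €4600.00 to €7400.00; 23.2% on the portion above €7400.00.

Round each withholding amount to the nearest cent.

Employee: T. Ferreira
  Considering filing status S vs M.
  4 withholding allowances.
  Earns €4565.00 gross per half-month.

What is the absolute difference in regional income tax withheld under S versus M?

Regional Income Tax (S): taxable = €4565.00 − 4×€320.00 = €3285.00
  €110.00 + 18% × (€3285.00 − €1000.00) = €110.00 + 18% × €2285.00 = €521.30
Regional Income Tax (M): taxable = €4565.00 − 4×€320.00 = €3285.00
  10% × €3285.00 = €328.50
Difference: |€521.30 − €328.50| = €192.80 (higher under S)

€192.80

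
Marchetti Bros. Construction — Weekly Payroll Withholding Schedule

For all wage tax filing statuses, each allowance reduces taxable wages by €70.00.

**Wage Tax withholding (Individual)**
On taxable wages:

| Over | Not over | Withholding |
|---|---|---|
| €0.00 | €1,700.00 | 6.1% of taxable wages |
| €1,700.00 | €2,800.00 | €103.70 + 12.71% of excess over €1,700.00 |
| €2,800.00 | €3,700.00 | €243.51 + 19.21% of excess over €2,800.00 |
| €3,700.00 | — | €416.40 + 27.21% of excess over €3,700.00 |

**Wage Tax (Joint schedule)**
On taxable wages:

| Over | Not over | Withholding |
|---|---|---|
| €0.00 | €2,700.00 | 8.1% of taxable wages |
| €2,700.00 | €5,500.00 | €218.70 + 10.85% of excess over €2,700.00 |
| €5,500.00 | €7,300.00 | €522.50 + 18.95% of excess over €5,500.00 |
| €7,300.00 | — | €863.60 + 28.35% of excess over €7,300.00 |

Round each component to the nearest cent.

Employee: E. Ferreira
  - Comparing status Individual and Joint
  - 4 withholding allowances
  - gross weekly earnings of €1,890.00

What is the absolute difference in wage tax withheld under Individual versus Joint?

€32.20

Wage Tax (Individual): taxable = €1,890.00 − 4×€70.00 = €1,610.00
  6.1% × €1,610.00 = €98.21
Wage Tax (Joint): taxable = €1,890.00 − 4×€70.00 = €1,610.00
  8.1% × €1,610.00 = €130.41
Difference: |€98.21 − €130.41| = €32.20 (higher under Joint)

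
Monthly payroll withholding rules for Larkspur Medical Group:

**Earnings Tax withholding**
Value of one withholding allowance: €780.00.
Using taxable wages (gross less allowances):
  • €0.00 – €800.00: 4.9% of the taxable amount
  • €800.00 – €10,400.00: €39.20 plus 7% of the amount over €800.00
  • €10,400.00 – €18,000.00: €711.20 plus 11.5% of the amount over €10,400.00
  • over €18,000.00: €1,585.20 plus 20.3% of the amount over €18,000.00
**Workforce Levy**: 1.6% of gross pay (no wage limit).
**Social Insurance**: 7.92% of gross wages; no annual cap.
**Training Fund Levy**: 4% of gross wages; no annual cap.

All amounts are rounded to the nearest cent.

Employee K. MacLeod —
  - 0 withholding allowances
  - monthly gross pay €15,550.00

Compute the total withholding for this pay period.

Earnings Tax: taxable = €15,550.00
  €711.20 + 11.5% × (€15,550.00 − €10,400.00) = €711.20 + 11.5% × €5,150.00 = €1,303.45
Workforce Levy: 1.6% × €15,550.00 = €248.80
Social Insurance: 7.92% × €15,550.00 = €1,231.56
Training Fund Levy: 4% × €15,550.00 = €622.00
Total: €1,303.45 + €248.80 + €1,231.56 + €622.00 = €3,405.81

€3,405.81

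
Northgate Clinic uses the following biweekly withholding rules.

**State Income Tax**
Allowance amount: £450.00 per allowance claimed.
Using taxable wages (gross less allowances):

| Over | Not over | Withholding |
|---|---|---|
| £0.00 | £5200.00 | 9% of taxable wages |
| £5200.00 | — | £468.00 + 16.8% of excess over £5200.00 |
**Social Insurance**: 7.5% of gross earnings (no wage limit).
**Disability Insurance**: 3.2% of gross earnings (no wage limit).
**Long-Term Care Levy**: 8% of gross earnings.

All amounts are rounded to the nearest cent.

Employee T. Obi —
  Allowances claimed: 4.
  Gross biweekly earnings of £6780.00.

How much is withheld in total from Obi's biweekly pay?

£1716.06

State Income Tax: taxable = £6780.00 − 4×£450.00 = £4980.00
  9% × £4980.00 = £448.20
Social Insurance: 7.5% × £6780.00 = £508.50
Disability Insurance: 3.2% × £6780.00 = £216.96
Long-Term Care Levy: 8% × £6780.00 = £542.40
Total: £448.20 + £508.50 + £216.96 + £542.40 = £1716.06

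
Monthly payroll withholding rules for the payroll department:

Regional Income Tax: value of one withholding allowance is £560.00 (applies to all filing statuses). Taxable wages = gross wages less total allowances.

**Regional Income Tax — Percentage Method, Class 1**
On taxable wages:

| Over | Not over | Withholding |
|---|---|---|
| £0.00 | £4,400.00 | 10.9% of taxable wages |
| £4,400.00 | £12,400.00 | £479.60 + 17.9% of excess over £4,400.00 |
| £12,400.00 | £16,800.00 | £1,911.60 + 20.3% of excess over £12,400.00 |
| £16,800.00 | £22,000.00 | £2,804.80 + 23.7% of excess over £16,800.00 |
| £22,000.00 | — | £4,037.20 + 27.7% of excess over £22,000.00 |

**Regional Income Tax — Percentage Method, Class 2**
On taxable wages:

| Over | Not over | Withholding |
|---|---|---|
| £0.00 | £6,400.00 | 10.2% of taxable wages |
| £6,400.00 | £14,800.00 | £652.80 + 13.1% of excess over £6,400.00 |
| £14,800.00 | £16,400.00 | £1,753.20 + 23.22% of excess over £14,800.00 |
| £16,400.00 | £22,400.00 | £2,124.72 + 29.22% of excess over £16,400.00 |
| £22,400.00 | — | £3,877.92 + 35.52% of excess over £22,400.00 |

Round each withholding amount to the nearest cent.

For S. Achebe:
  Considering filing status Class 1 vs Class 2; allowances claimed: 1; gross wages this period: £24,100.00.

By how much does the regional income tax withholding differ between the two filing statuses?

Regional Income Tax (Class 1): taxable = £24,100.00 − 1×£560.00 = £23,540.00
  £4,037.20 + 27.7% × (£23,540.00 − £22,000.00) = £4,037.20 + 27.7% × £1,540.00 = £4,463.78
Regional Income Tax (Class 2): taxable = £24,100.00 − 1×£560.00 = £23,540.00
  £3,877.92 + 35.52% × (£23,540.00 − £22,400.00) = £3,877.92 + 35.52% × £1,140.00 = £4,282.85
Difference: |£4,463.78 − £4,282.85| = £180.93 (higher under Class 1)

£180.93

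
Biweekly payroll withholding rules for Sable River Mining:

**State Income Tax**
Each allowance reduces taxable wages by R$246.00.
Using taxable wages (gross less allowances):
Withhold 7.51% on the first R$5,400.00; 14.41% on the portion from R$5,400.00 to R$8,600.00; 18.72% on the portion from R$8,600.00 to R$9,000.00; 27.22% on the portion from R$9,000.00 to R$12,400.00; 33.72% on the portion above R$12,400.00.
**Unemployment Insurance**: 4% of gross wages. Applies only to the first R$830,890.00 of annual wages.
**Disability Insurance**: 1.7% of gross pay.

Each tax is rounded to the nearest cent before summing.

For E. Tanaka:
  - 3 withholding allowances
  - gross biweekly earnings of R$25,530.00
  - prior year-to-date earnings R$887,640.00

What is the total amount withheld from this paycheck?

R$6,479.61

State Income Tax: taxable = R$25,530.00 − 3×R$246.00 = R$24,792.00
  R$1,867.02 + 33.72% × (R$24,792.00 − R$12,400.00) = R$1,867.02 + 33.72% × R$12,392.00 = R$6,045.60
Unemployment Insurance: YTD R$887,640.00 ≥ cap R$830,890.00 → R$0.00
Disability Insurance: 1.7% × R$25,530.00 = R$434.01
Total: R$6,045.60 + R$0.00 + R$434.01 = R$6,479.61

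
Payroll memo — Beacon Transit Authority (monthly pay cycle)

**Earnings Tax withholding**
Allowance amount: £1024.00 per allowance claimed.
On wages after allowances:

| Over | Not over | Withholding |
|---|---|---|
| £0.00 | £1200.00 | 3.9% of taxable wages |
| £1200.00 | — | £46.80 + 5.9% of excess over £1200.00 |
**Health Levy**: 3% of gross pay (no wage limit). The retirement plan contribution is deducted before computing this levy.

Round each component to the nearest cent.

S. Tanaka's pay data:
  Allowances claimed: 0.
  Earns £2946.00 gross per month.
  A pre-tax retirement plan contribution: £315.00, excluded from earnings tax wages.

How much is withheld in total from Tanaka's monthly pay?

Earnings Tax: taxable = £2946.00 − £315.00 = £2631.00
  £46.80 + 5.9% × (£2631.00 − £1200.00) = £46.80 + 5.9% × £1431.00 = £131.23
Health Levy: 3% × £2631.00 = £78.93
Total: £131.23 + £78.93 = £210.16

£210.16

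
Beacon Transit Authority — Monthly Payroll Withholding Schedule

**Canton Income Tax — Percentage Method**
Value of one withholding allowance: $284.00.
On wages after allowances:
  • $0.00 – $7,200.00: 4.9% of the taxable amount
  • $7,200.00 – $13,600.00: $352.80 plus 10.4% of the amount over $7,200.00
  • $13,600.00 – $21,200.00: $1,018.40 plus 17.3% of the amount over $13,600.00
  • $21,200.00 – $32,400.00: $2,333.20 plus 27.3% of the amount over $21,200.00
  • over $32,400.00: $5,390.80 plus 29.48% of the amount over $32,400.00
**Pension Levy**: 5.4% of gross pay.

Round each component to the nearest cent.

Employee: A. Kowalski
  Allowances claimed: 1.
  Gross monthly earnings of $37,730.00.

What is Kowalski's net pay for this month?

Canton Income Tax: taxable = $37,730.00 − 1×$284.00 = $37,446.00
  $5,390.80 + 29.48% × ($37,446.00 − $32,400.00) = $5,390.80 + 29.48% × $5,046.00 = $6,878.36
Pension Levy: 5.4% × $37,730.00 = $2,037.42
Total withheld: $6,878.36 + $2,037.42 = $8,915.78
Net pay: $37,730.00 − $8,915.78 = $28,814.22

$28,814.22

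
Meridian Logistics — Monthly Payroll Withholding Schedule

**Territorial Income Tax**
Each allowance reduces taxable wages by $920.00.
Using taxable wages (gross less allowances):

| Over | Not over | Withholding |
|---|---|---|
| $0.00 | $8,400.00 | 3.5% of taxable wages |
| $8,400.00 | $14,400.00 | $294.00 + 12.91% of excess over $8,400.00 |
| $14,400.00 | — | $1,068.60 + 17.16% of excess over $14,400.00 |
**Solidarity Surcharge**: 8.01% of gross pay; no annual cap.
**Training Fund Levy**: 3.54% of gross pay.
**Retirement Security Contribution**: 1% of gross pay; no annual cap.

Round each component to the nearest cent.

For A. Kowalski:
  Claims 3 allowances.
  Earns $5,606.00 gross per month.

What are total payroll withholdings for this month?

$803.16

Territorial Income Tax: taxable = $5,606.00 − 3×$920.00 = $2,846.00
  3.5% × $2,846.00 = $99.61
Solidarity Surcharge: 8.01% × $5,606.00 = $449.04
Training Fund Levy: 3.54% × $5,606.00 = $198.45
Retirement Security Contribution: 1% × $5,606.00 = $56.06
Total: $99.61 + $449.04 + $198.45 + $56.06 = $803.16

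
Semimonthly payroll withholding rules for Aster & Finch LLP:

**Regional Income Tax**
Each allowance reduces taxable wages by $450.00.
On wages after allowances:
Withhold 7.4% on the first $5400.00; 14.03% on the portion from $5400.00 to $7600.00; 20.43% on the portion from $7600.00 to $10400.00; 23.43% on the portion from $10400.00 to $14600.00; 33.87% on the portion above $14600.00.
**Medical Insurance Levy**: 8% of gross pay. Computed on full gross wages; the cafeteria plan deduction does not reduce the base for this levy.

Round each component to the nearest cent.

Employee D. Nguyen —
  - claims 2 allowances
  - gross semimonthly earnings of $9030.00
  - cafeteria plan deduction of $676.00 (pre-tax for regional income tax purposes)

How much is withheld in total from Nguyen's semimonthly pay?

Regional Income Tax: taxable = $9030.00 − $676.00 − 2×$450.00 = $7454.00
  $399.60 + 14.03% × ($7454.00 − $5400.00) = $399.60 + 14.03% × $2054.00 = $687.78
Medical Insurance Levy: 8% × $9030.00 = $722.40
Total: $687.78 + $722.40 = $1410.18

$1410.18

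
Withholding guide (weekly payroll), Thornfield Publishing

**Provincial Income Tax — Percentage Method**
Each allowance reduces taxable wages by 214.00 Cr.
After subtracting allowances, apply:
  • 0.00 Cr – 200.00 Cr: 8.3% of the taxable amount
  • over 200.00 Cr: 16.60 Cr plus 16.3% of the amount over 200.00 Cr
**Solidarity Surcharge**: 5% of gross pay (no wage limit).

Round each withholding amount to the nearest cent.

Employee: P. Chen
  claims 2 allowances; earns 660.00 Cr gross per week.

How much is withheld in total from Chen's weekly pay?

54.82 Cr

Provincial Income Tax: taxable = 660.00 Cr − 2×214.00 Cr = 232.00 Cr
  16.60 Cr + 16.3% × (232.00 Cr − 200.00 Cr) = 16.60 Cr + 16.3% × 32.00 Cr = 21.82 Cr
Solidarity Surcharge: 5% × 660.00 Cr = 33.00 Cr
Total: 21.82 Cr + 33.00 Cr = 54.82 Cr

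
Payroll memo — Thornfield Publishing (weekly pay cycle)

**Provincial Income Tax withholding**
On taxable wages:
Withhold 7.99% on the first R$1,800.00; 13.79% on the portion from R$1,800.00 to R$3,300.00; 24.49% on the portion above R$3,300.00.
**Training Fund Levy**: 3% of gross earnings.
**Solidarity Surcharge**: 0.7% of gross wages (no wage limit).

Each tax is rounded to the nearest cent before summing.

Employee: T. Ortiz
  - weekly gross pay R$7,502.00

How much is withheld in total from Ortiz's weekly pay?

Provincial Income Tax: taxable = R$7,502.00
  R$350.67 + 24.49% × (R$7,502.00 − R$3,300.00) = R$350.67 + 24.49% × R$4,202.00 = R$1,379.74
Training Fund Levy: 3% × R$7,502.00 = R$225.06
Solidarity Surcharge: 0.7% × R$7,502.00 = R$52.51
Total: R$1,379.74 + R$225.06 + R$52.51 = R$1,657.31

R$1,657.31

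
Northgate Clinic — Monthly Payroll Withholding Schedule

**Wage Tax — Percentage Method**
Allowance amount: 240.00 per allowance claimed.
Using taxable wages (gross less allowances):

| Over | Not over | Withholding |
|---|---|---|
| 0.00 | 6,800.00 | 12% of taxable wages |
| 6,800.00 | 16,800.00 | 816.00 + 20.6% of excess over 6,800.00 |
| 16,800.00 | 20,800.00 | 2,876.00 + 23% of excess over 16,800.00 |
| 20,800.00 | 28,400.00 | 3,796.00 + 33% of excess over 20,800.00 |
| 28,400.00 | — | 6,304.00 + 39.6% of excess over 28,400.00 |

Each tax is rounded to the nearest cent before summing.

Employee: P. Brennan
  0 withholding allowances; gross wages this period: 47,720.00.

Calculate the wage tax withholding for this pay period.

13,954.72

Wage Tax: taxable = 47,720.00
  6,304.00 + 39.6% × (47,720.00 − 28,400.00) = 6,304.00 + 39.6% × 19,320.00 = 13,954.72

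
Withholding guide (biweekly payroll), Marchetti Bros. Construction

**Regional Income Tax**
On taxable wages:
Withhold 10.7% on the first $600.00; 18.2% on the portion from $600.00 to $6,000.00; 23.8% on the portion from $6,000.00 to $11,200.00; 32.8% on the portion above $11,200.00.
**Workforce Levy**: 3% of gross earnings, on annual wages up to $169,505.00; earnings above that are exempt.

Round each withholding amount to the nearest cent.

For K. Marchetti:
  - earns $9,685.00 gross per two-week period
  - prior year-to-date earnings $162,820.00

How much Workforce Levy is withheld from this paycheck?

$200.55

Workforce Levy: cap $169,505.00 − YTD $162,820.00 = $6,685.00 subject; 3% × $6,685.00 = $200.55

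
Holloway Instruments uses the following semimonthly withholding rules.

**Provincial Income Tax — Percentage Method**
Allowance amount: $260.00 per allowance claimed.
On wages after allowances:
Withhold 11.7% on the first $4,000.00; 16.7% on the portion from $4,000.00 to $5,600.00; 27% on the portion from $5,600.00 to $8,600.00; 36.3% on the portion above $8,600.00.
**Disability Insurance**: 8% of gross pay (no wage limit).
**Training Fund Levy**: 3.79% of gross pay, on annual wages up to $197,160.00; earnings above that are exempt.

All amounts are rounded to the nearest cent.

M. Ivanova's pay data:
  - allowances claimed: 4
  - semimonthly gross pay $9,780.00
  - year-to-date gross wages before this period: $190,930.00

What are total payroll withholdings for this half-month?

$2,614.54

Provincial Income Tax: taxable = $9,780.00 − 4×$260.00 = $8,740.00
  $1,545.20 + 36.3% × ($8,740.00 − $8,600.00) = $1,545.20 + 36.3% × $140.00 = $1,596.02
Disability Insurance: 8% × $9,780.00 = $782.40
Training Fund Levy: cap $197,160.00 − YTD $190,930.00 = $6,230.00 subject; 3.79% × $6,230.00 = $236.12
Total: $1,596.02 + $782.40 + $236.12 = $2,614.54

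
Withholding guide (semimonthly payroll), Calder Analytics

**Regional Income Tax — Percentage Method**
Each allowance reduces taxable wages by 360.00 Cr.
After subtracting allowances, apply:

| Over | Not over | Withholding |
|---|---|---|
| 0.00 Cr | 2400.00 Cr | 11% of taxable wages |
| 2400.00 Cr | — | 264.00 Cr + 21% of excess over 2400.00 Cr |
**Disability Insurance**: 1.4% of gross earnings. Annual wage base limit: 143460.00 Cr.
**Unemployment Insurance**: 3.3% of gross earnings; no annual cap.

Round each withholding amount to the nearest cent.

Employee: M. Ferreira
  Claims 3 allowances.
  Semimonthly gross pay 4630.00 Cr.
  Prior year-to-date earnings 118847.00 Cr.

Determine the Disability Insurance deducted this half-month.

64.82 Cr

Disability Insurance: 1.4% × 4630.00 Cr = 64.82 Cr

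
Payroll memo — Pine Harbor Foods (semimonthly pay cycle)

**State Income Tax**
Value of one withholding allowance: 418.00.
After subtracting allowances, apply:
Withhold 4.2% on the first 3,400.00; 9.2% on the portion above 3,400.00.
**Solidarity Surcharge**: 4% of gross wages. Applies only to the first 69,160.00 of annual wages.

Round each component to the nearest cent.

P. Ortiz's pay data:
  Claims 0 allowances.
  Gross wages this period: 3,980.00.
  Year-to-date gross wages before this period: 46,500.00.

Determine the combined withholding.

State Income Tax: taxable = 3,980.00
  142.80 + 9.2% × (3,980.00 − 3,400.00) = 142.80 + 9.2% × 580.00 = 196.16
Solidarity Surcharge: 4% × 3,980.00 = 159.20
Total: 196.16 + 159.20 = 355.36

355.36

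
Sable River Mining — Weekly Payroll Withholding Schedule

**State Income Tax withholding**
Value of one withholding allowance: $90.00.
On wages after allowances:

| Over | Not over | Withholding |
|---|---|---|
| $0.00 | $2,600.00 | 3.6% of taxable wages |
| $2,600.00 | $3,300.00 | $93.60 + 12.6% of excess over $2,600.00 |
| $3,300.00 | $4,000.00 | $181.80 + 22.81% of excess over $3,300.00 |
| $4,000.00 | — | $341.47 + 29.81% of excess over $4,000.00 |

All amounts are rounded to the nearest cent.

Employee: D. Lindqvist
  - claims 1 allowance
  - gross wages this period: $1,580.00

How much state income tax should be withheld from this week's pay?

State Income Tax: taxable = $1,580.00 − 1×$90.00 = $1,490.00
  3.6% × $1,490.00 = $53.64

$53.64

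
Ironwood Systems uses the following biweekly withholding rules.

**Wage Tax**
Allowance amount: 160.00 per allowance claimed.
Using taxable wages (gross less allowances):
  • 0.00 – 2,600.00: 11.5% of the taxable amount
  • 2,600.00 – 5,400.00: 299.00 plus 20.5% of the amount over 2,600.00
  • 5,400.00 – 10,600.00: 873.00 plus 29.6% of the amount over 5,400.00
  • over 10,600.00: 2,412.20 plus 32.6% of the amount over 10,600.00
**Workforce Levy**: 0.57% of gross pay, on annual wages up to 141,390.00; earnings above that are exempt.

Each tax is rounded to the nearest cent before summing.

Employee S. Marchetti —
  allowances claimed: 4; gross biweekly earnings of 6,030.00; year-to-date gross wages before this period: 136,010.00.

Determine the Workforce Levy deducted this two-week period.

30.67

Workforce Levy: cap 141,390.00 − YTD 136,010.00 = 5,380.00 subject; 0.57% × 5,380.00 = 30.67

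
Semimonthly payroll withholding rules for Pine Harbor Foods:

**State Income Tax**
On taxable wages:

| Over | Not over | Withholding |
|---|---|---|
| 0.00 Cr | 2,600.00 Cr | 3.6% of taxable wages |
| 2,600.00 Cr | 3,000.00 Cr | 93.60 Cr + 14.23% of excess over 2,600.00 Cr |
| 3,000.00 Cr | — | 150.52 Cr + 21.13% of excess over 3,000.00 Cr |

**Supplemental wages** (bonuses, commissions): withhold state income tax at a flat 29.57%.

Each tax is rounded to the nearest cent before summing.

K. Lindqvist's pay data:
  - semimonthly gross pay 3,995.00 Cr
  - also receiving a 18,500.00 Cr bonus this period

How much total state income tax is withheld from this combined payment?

5,831.21 Cr

State Income Tax: taxable = 3,995.00 Cr
  150.52 Cr + 21.13% × (3,995.00 Cr − 3,000.00 Cr) = 150.52 Cr + 21.13% × 995.00 Cr = 360.76 Cr
Supplemental (29.57% flat on bonus): 29.57% × 18,500.00 Cr = 5,470.45 Cr
Total state income tax: 360.76 Cr + 5,470.45 Cr = 5,831.21 Cr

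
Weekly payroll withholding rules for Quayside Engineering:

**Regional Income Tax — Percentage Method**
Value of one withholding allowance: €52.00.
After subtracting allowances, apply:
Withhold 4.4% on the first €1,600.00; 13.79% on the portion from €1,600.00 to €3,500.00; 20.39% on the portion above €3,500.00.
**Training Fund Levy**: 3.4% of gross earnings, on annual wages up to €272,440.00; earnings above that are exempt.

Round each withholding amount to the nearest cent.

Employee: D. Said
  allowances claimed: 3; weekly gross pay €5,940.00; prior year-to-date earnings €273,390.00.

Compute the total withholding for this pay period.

Regional Income Tax: taxable = €5,940.00 − 3×€52.00 = €5,784.00
  €332.41 + 20.39% × (€5,784.00 − €3,500.00) = €332.41 + 20.39% × €2,284.00 = €798.12
Training Fund Levy: YTD €273,390.00 ≥ cap €272,440.00 → €0.00
Total: €798.12 + €0.00 = €798.12

€798.12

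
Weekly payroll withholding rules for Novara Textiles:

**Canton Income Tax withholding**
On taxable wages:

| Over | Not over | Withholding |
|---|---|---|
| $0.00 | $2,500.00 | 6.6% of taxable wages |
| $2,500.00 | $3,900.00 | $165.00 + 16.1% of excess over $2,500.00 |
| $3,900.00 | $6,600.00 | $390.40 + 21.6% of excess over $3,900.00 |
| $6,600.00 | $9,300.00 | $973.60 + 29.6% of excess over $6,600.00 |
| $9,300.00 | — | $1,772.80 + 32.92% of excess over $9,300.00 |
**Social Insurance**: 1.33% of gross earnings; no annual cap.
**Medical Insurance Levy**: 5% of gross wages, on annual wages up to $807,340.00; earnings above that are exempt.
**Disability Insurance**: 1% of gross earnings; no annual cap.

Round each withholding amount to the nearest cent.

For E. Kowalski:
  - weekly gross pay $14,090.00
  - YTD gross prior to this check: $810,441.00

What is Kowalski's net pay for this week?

$10,412.03

Canton Income Tax: taxable = $14,090.00
  $1,772.80 + 32.92% × ($14,090.00 − $9,300.00) = $1,772.80 + 32.92% × $4,790.00 = $3,349.67
Social Insurance: 1.33% × $14,090.00 = $187.40
Medical Insurance Levy: YTD $810,441.00 ≥ cap $807,340.00 → $0.00
Disability Insurance: 1% × $14,090.00 = $140.90
Total withheld: $3,349.67 + $187.40 + $0.00 + $140.90 = $3,677.97
Net pay: $14,090.00 − $3,677.97 = $10,412.03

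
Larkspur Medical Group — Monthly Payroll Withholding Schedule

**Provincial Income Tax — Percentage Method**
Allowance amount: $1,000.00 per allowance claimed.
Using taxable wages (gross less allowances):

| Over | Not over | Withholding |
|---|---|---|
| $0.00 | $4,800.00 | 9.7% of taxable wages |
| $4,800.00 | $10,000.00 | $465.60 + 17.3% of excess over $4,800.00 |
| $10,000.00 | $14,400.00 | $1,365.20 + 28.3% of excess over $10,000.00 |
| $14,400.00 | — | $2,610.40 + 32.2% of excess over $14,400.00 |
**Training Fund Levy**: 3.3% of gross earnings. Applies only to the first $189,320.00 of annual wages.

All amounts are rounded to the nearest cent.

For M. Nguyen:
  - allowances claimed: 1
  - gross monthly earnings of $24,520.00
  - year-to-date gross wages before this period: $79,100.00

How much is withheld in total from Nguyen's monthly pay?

Provincial Income Tax: taxable = $24,520.00 − 1×$1,000.00 = $23,520.00
  $2,610.40 + 32.2% × ($23,520.00 − $14,400.00) = $2,610.40 + 32.2% × $9,120.00 = $5,547.04
Training Fund Levy: 3.3% × $24,520.00 = $809.16
Total: $5,547.04 + $809.16 = $6,356.20

$6,356.20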